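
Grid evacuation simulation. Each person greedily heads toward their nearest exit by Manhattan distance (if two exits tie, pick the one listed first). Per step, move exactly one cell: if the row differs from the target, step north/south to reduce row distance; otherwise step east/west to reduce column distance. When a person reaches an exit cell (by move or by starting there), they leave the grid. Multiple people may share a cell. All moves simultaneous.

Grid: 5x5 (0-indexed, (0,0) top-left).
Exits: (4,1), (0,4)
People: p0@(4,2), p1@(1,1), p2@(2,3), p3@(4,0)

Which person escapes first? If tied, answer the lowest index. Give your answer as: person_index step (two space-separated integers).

Answer: 0 1

Derivation:
Step 1: p0:(4,2)->(4,1)->EXIT | p1:(1,1)->(2,1) | p2:(2,3)->(1,3) | p3:(4,0)->(4,1)->EXIT
Step 2: p0:escaped | p1:(2,1)->(3,1) | p2:(1,3)->(0,3) | p3:escaped
Step 3: p0:escaped | p1:(3,1)->(4,1)->EXIT | p2:(0,3)->(0,4)->EXIT | p3:escaped
Exit steps: [1, 3, 3, 1]
First to escape: p0 at step 1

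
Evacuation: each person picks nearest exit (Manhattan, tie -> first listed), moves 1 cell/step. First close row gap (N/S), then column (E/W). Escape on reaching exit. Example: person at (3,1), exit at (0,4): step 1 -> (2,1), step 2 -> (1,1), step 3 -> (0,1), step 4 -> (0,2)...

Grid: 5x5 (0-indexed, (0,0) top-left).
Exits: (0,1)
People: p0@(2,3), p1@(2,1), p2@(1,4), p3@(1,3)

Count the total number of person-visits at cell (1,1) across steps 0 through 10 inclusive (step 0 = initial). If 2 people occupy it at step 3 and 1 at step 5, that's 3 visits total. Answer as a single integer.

Step 0: p0@(2,3) p1@(2,1) p2@(1,4) p3@(1,3) -> at (1,1): 0 [-], cum=0
Step 1: p0@(1,3) p1@(1,1) p2@(0,4) p3@(0,3) -> at (1,1): 1 [p1], cum=1
Step 2: p0@(0,3) p1@ESC p2@(0,3) p3@(0,2) -> at (1,1): 0 [-], cum=1
Step 3: p0@(0,2) p1@ESC p2@(0,2) p3@ESC -> at (1,1): 0 [-], cum=1
Step 4: p0@ESC p1@ESC p2@ESC p3@ESC -> at (1,1): 0 [-], cum=1
Total visits = 1

Answer: 1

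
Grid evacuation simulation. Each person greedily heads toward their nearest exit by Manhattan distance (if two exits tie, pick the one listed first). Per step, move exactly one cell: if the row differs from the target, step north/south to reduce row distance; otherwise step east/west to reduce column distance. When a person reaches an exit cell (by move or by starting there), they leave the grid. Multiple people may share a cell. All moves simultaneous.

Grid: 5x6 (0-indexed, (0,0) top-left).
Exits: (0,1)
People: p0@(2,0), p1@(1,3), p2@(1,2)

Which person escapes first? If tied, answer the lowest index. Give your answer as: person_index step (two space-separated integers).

Step 1: p0:(2,0)->(1,0) | p1:(1,3)->(0,3) | p2:(1,2)->(0,2)
Step 2: p0:(1,0)->(0,0) | p1:(0,3)->(0,2) | p2:(0,2)->(0,1)->EXIT
Step 3: p0:(0,0)->(0,1)->EXIT | p1:(0,2)->(0,1)->EXIT | p2:escaped
Exit steps: [3, 3, 2]
First to escape: p2 at step 2

Answer: 2 2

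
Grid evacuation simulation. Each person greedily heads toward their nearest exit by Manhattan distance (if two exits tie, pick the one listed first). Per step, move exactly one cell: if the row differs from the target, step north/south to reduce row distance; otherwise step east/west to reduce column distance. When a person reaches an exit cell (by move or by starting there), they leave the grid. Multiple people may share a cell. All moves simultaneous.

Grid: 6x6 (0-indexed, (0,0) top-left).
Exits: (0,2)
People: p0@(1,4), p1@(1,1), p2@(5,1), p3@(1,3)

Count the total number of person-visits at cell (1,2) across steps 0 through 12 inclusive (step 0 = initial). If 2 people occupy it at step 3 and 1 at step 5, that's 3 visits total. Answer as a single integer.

Answer: 0

Derivation:
Step 0: p0@(1,4) p1@(1,1) p2@(5,1) p3@(1,3) -> at (1,2): 0 [-], cum=0
Step 1: p0@(0,4) p1@(0,1) p2@(4,1) p3@(0,3) -> at (1,2): 0 [-], cum=0
Step 2: p0@(0,3) p1@ESC p2@(3,1) p3@ESC -> at (1,2): 0 [-], cum=0
Step 3: p0@ESC p1@ESC p2@(2,1) p3@ESC -> at (1,2): 0 [-], cum=0
Step 4: p0@ESC p1@ESC p2@(1,1) p3@ESC -> at (1,2): 0 [-], cum=0
Step 5: p0@ESC p1@ESC p2@(0,1) p3@ESC -> at (1,2): 0 [-], cum=0
Step 6: p0@ESC p1@ESC p2@ESC p3@ESC -> at (1,2): 0 [-], cum=0
Total visits = 0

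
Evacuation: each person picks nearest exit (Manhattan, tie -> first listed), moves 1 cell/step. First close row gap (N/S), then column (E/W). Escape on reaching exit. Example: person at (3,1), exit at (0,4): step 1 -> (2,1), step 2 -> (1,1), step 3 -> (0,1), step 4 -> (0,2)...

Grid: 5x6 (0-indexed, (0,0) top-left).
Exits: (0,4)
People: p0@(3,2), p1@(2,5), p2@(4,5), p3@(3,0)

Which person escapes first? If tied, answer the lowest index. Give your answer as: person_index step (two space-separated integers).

Answer: 1 3

Derivation:
Step 1: p0:(3,2)->(2,2) | p1:(2,5)->(1,5) | p2:(4,5)->(3,5) | p3:(3,0)->(2,0)
Step 2: p0:(2,2)->(1,2) | p1:(1,5)->(0,5) | p2:(3,5)->(2,5) | p3:(2,0)->(1,0)
Step 3: p0:(1,2)->(0,2) | p1:(0,5)->(0,4)->EXIT | p2:(2,5)->(1,5) | p3:(1,0)->(0,0)
Step 4: p0:(0,2)->(0,3) | p1:escaped | p2:(1,5)->(0,5) | p3:(0,0)->(0,1)
Step 5: p0:(0,3)->(0,4)->EXIT | p1:escaped | p2:(0,5)->(0,4)->EXIT | p3:(0,1)->(0,2)
Step 6: p0:escaped | p1:escaped | p2:escaped | p3:(0,2)->(0,3)
Step 7: p0:escaped | p1:escaped | p2:escaped | p3:(0,3)->(0,4)->EXIT
Exit steps: [5, 3, 5, 7]
First to escape: p1 at step 3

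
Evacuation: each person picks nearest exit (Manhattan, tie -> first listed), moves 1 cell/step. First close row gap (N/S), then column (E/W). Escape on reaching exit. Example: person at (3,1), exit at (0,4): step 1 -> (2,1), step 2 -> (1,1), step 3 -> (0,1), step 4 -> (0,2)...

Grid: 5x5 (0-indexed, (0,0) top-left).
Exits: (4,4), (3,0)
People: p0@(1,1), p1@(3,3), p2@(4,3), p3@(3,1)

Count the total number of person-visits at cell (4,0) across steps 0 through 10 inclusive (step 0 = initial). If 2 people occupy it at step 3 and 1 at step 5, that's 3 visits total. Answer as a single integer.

Answer: 0

Derivation:
Step 0: p0@(1,1) p1@(3,3) p2@(4,3) p3@(3,1) -> at (4,0): 0 [-], cum=0
Step 1: p0@(2,1) p1@(4,3) p2@ESC p3@ESC -> at (4,0): 0 [-], cum=0
Step 2: p0@(3,1) p1@ESC p2@ESC p3@ESC -> at (4,0): 0 [-], cum=0
Step 3: p0@ESC p1@ESC p2@ESC p3@ESC -> at (4,0): 0 [-], cum=0
Total visits = 0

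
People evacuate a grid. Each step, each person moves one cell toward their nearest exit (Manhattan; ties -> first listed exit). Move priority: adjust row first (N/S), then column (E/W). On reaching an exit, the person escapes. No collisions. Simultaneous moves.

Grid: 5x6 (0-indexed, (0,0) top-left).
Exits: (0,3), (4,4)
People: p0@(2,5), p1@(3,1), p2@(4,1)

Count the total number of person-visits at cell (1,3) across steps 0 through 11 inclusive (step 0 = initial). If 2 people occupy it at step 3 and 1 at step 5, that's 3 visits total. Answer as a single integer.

Answer: 0

Derivation:
Step 0: p0@(2,5) p1@(3,1) p2@(4,1) -> at (1,3): 0 [-], cum=0
Step 1: p0@(3,5) p1@(4,1) p2@(4,2) -> at (1,3): 0 [-], cum=0
Step 2: p0@(4,5) p1@(4,2) p2@(4,3) -> at (1,3): 0 [-], cum=0
Step 3: p0@ESC p1@(4,3) p2@ESC -> at (1,3): 0 [-], cum=0
Step 4: p0@ESC p1@ESC p2@ESC -> at (1,3): 0 [-], cum=0
Total visits = 0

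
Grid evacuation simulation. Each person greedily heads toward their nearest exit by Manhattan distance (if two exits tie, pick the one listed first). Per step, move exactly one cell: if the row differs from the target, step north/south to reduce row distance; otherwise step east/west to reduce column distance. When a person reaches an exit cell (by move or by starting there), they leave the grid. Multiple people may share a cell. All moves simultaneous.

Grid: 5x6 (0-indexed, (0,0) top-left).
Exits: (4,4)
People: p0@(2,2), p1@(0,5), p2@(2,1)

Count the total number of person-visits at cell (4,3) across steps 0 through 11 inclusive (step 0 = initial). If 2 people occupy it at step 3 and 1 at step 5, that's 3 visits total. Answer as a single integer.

Answer: 2

Derivation:
Step 0: p0@(2,2) p1@(0,5) p2@(2,1) -> at (4,3): 0 [-], cum=0
Step 1: p0@(3,2) p1@(1,5) p2@(3,1) -> at (4,3): 0 [-], cum=0
Step 2: p0@(4,2) p1@(2,5) p2@(4,1) -> at (4,3): 0 [-], cum=0
Step 3: p0@(4,3) p1@(3,5) p2@(4,2) -> at (4,3): 1 [p0], cum=1
Step 4: p0@ESC p1@(4,5) p2@(4,3) -> at (4,3): 1 [p2], cum=2
Step 5: p0@ESC p1@ESC p2@ESC -> at (4,3): 0 [-], cum=2
Total visits = 2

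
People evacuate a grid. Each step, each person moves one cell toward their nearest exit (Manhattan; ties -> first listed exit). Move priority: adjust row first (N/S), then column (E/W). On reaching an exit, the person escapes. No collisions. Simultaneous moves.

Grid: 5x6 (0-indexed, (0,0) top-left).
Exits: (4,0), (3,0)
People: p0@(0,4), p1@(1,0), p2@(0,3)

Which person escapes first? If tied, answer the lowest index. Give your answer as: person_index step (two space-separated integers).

Answer: 1 2

Derivation:
Step 1: p0:(0,4)->(1,4) | p1:(1,0)->(2,0) | p2:(0,3)->(1,3)
Step 2: p0:(1,4)->(2,4) | p1:(2,0)->(3,0)->EXIT | p2:(1,3)->(2,3)
Step 3: p0:(2,4)->(3,4) | p1:escaped | p2:(2,3)->(3,3)
Step 4: p0:(3,4)->(3,3) | p1:escaped | p2:(3,3)->(3,2)
Step 5: p0:(3,3)->(3,2) | p1:escaped | p2:(3,2)->(3,1)
Step 6: p0:(3,2)->(3,1) | p1:escaped | p2:(3,1)->(3,0)->EXIT
Step 7: p0:(3,1)->(3,0)->EXIT | p1:escaped | p2:escaped
Exit steps: [7, 2, 6]
First to escape: p1 at step 2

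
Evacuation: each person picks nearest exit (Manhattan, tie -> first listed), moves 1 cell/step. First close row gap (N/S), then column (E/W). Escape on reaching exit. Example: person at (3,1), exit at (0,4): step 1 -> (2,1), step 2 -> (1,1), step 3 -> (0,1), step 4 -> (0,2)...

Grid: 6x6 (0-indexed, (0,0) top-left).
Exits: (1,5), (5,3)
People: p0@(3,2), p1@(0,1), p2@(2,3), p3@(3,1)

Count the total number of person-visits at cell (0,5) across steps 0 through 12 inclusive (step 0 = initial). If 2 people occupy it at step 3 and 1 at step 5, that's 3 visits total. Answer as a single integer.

Answer: 0

Derivation:
Step 0: p0@(3,2) p1@(0,1) p2@(2,3) p3@(3,1) -> at (0,5): 0 [-], cum=0
Step 1: p0@(4,2) p1@(1,1) p2@(1,3) p3@(4,1) -> at (0,5): 0 [-], cum=0
Step 2: p0@(5,2) p1@(1,2) p2@(1,4) p3@(5,1) -> at (0,5): 0 [-], cum=0
Step 3: p0@ESC p1@(1,3) p2@ESC p3@(5,2) -> at (0,5): 0 [-], cum=0
Step 4: p0@ESC p1@(1,4) p2@ESC p3@ESC -> at (0,5): 0 [-], cum=0
Step 5: p0@ESC p1@ESC p2@ESC p3@ESC -> at (0,5): 0 [-], cum=0
Total visits = 0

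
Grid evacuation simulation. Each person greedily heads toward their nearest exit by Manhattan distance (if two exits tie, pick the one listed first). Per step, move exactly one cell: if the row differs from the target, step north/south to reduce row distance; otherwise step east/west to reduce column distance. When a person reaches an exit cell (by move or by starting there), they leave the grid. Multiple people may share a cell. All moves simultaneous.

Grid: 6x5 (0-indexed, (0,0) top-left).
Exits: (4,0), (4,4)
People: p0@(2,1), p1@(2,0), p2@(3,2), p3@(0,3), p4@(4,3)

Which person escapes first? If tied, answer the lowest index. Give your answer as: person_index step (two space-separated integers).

Step 1: p0:(2,1)->(3,1) | p1:(2,0)->(3,0) | p2:(3,2)->(4,2) | p3:(0,3)->(1,3) | p4:(4,3)->(4,4)->EXIT
Step 2: p0:(3,1)->(4,1) | p1:(3,0)->(4,0)->EXIT | p2:(4,2)->(4,1) | p3:(1,3)->(2,3) | p4:escaped
Step 3: p0:(4,1)->(4,0)->EXIT | p1:escaped | p2:(4,1)->(4,0)->EXIT | p3:(2,3)->(3,3) | p4:escaped
Step 4: p0:escaped | p1:escaped | p2:escaped | p3:(3,3)->(4,3) | p4:escaped
Step 5: p0:escaped | p1:escaped | p2:escaped | p3:(4,3)->(4,4)->EXIT | p4:escaped
Exit steps: [3, 2, 3, 5, 1]
First to escape: p4 at step 1

Answer: 4 1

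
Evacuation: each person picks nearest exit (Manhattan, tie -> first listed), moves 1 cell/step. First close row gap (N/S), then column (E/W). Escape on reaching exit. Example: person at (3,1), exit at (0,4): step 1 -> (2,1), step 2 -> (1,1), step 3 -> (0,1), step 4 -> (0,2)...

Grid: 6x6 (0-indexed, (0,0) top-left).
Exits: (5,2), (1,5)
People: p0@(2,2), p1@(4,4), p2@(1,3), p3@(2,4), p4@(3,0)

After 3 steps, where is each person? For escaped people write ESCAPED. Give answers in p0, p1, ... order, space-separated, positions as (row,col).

Step 1: p0:(2,2)->(3,2) | p1:(4,4)->(5,4) | p2:(1,3)->(1,4) | p3:(2,4)->(1,4) | p4:(3,0)->(4,0)
Step 2: p0:(3,2)->(4,2) | p1:(5,4)->(5,3) | p2:(1,4)->(1,5)->EXIT | p3:(1,4)->(1,5)->EXIT | p4:(4,0)->(5,0)
Step 3: p0:(4,2)->(5,2)->EXIT | p1:(5,3)->(5,2)->EXIT | p2:escaped | p3:escaped | p4:(5,0)->(5,1)

ESCAPED ESCAPED ESCAPED ESCAPED (5,1)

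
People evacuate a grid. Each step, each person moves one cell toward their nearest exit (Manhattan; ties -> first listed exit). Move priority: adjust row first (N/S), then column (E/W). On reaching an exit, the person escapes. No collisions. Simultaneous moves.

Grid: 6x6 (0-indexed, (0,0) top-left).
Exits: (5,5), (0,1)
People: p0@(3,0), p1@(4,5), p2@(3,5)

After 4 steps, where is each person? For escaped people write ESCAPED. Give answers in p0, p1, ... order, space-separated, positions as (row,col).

Step 1: p0:(3,0)->(2,0) | p1:(4,5)->(5,5)->EXIT | p2:(3,5)->(4,5)
Step 2: p0:(2,0)->(1,0) | p1:escaped | p2:(4,5)->(5,5)->EXIT
Step 3: p0:(1,0)->(0,0) | p1:escaped | p2:escaped
Step 4: p0:(0,0)->(0,1)->EXIT | p1:escaped | p2:escaped

ESCAPED ESCAPED ESCAPED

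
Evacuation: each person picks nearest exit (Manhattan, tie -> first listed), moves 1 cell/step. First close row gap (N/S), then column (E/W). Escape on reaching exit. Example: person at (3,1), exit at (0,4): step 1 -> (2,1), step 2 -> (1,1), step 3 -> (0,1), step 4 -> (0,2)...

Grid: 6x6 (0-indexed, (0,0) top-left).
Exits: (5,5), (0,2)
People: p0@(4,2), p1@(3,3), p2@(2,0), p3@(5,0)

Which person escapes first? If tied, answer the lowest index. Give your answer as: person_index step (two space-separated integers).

Answer: 0 4

Derivation:
Step 1: p0:(4,2)->(5,2) | p1:(3,3)->(4,3) | p2:(2,0)->(1,0) | p3:(5,0)->(5,1)
Step 2: p0:(5,2)->(5,3) | p1:(4,3)->(5,3) | p2:(1,0)->(0,0) | p3:(5,1)->(5,2)
Step 3: p0:(5,3)->(5,4) | p1:(5,3)->(5,4) | p2:(0,0)->(0,1) | p3:(5,2)->(5,3)
Step 4: p0:(5,4)->(5,5)->EXIT | p1:(5,4)->(5,5)->EXIT | p2:(0,1)->(0,2)->EXIT | p3:(5,3)->(5,4)
Step 5: p0:escaped | p1:escaped | p2:escaped | p3:(5,4)->(5,5)->EXIT
Exit steps: [4, 4, 4, 5]
First to escape: p0 at step 4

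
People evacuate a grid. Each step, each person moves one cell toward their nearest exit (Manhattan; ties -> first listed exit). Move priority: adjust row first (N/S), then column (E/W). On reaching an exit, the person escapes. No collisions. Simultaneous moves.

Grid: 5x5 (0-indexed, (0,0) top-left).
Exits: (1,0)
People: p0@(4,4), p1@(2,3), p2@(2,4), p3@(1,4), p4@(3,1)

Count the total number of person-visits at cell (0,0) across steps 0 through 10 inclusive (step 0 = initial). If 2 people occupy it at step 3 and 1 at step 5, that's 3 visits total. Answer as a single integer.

Answer: 0

Derivation:
Step 0: p0@(4,4) p1@(2,3) p2@(2,4) p3@(1,4) p4@(3,1) -> at (0,0): 0 [-], cum=0
Step 1: p0@(3,4) p1@(1,3) p2@(1,4) p3@(1,3) p4@(2,1) -> at (0,0): 0 [-], cum=0
Step 2: p0@(2,4) p1@(1,2) p2@(1,3) p3@(1,2) p4@(1,1) -> at (0,0): 0 [-], cum=0
Step 3: p0@(1,4) p1@(1,1) p2@(1,2) p3@(1,1) p4@ESC -> at (0,0): 0 [-], cum=0
Step 4: p0@(1,3) p1@ESC p2@(1,1) p3@ESC p4@ESC -> at (0,0): 0 [-], cum=0
Step 5: p0@(1,2) p1@ESC p2@ESC p3@ESC p4@ESC -> at (0,0): 0 [-], cum=0
Step 6: p0@(1,1) p1@ESC p2@ESC p3@ESC p4@ESC -> at (0,0): 0 [-], cum=0
Step 7: p0@ESC p1@ESC p2@ESC p3@ESC p4@ESC -> at (0,0): 0 [-], cum=0
Total visits = 0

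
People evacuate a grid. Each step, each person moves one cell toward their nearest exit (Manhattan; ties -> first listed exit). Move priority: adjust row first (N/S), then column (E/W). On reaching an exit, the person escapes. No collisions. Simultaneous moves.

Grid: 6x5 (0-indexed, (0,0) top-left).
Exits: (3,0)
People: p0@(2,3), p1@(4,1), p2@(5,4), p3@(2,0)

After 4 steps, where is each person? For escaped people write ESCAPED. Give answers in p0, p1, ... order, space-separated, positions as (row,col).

Step 1: p0:(2,3)->(3,3) | p1:(4,1)->(3,1) | p2:(5,4)->(4,4) | p3:(2,0)->(3,0)->EXIT
Step 2: p0:(3,3)->(3,2) | p1:(3,1)->(3,0)->EXIT | p2:(4,4)->(3,4) | p3:escaped
Step 3: p0:(3,2)->(3,1) | p1:escaped | p2:(3,4)->(3,3) | p3:escaped
Step 4: p0:(3,1)->(3,0)->EXIT | p1:escaped | p2:(3,3)->(3,2) | p3:escaped

ESCAPED ESCAPED (3,2) ESCAPED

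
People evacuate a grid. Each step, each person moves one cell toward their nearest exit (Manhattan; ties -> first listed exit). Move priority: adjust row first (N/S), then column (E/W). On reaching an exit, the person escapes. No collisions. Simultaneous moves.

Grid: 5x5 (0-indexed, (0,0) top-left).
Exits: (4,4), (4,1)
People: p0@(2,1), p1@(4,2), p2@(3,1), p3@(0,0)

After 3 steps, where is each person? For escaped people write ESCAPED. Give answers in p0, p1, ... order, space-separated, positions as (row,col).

Step 1: p0:(2,1)->(3,1) | p1:(4,2)->(4,1)->EXIT | p2:(3,1)->(4,1)->EXIT | p3:(0,0)->(1,0)
Step 2: p0:(3,1)->(4,1)->EXIT | p1:escaped | p2:escaped | p3:(1,0)->(2,0)
Step 3: p0:escaped | p1:escaped | p2:escaped | p3:(2,0)->(3,0)

ESCAPED ESCAPED ESCAPED (3,0)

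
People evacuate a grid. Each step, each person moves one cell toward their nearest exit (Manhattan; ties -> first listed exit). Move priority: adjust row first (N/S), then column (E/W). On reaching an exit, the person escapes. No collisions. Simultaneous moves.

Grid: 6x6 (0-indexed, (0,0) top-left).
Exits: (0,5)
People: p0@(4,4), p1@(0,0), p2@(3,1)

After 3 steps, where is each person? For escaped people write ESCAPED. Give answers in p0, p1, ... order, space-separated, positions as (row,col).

Step 1: p0:(4,4)->(3,4) | p1:(0,0)->(0,1) | p2:(3,1)->(2,1)
Step 2: p0:(3,4)->(2,4) | p1:(0,1)->(0,2) | p2:(2,1)->(1,1)
Step 3: p0:(2,4)->(1,4) | p1:(0,2)->(0,3) | p2:(1,1)->(0,1)

(1,4) (0,3) (0,1)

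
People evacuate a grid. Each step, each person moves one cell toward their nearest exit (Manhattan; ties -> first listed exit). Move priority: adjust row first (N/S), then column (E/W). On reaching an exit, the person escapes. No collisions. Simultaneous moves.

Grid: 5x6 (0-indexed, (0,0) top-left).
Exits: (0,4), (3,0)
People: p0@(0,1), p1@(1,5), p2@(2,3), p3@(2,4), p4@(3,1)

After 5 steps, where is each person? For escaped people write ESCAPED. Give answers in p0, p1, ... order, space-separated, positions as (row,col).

Step 1: p0:(0,1)->(0,2) | p1:(1,5)->(0,5) | p2:(2,3)->(1,3) | p3:(2,4)->(1,4) | p4:(3,1)->(3,0)->EXIT
Step 2: p0:(0,2)->(0,3) | p1:(0,5)->(0,4)->EXIT | p2:(1,3)->(0,3) | p3:(1,4)->(0,4)->EXIT | p4:escaped
Step 3: p0:(0,3)->(0,4)->EXIT | p1:escaped | p2:(0,3)->(0,4)->EXIT | p3:escaped | p4:escaped

ESCAPED ESCAPED ESCAPED ESCAPED ESCAPED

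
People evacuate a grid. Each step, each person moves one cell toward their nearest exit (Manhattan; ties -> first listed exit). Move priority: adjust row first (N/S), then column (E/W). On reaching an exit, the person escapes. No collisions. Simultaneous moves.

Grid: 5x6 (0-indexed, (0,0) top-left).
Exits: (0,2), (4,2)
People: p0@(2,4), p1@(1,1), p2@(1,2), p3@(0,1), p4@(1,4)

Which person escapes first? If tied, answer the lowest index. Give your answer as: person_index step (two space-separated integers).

Step 1: p0:(2,4)->(1,4) | p1:(1,1)->(0,1) | p2:(1,2)->(0,2)->EXIT | p3:(0,1)->(0,2)->EXIT | p4:(1,4)->(0,4)
Step 2: p0:(1,4)->(0,4) | p1:(0,1)->(0,2)->EXIT | p2:escaped | p3:escaped | p4:(0,4)->(0,3)
Step 3: p0:(0,4)->(0,3) | p1:escaped | p2:escaped | p3:escaped | p4:(0,3)->(0,2)->EXIT
Step 4: p0:(0,3)->(0,2)->EXIT | p1:escaped | p2:escaped | p3:escaped | p4:escaped
Exit steps: [4, 2, 1, 1, 3]
First to escape: p2 at step 1

Answer: 2 1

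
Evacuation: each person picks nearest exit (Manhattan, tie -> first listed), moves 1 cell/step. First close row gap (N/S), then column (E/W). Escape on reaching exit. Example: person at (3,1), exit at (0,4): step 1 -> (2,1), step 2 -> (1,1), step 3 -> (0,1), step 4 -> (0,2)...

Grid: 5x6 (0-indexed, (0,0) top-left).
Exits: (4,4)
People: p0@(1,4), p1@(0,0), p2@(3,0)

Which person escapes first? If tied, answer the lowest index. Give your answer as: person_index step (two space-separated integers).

Step 1: p0:(1,4)->(2,4) | p1:(0,0)->(1,0) | p2:(3,0)->(4,0)
Step 2: p0:(2,4)->(3,4) | p1:(1,0)->(2,0) | p2:(4,0)->(4,1)
Step 3: p0:(3,4)->(4,4)->EXIT | p1:(2,0)->(3,0) | p2:(4,1)->(4,2)
Step 4: p0:escaped | p1:(3,0)->(4,0) | p2:(4,2)->(4,3)
Step 5: p0:escaped | p1:(4,0)->(4,1) | p2:(4,3)->(4,4)->EXIT
Step 6: p0:escaped | p1:(4,1)->(4,2) | p2:escaped
Step 7: p0:escaped | p1:(4,2)->(4,3) | p2:escaped
Step 8: p0:escaped | p1:(4,3)->(4,4)->EXIT | p2:escaped
Exit steps: [3, 8, 5]
First to escape: p0 at step 3

Answer: 0 3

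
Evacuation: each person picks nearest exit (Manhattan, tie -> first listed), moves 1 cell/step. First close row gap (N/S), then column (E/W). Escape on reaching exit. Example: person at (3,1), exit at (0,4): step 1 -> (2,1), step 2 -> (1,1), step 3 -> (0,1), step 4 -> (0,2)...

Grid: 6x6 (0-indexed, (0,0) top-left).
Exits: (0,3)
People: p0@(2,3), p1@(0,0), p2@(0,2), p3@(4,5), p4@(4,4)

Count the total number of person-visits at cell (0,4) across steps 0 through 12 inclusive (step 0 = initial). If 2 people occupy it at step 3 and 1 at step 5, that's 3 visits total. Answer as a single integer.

Step 0: p0@(2,3) p1@(0,0) p2@(0,2) p3@(4,5) p4@(4,4) -> at (0,4): 0 [-], cum=0
Step 1: p0@(1,3) p1@(0,1) p2@ESC p3@(3,5) p4@(3,4) -> at (0,4): 0 [-], cum=0
Step 2: p0@ESC p1@(0,2) p2@ESC p3@(2,5) p4@(2,4) -> at (0,4): 0 [-], cum=0
Step 3: p0@ESC p1@ESC p2@ESC p3@(1,5) p4@(1,4) -> at (0,4): 0 [-], cum=0
Step 4: p0@ESC p1@ESC p2@ESC p3@(0,5) p4@(0,4) -> at (0,4): 1 [p4], cum=1
Step 5: p0@ESC p1@ESC p2@ESC p3@(0,4) p4@ESC -> at (0,4): 1 [p3], cum=2
Step 6: p0@ESC p1@ESC p2@ESC p3@ESC p4@ESC -> at (0,4): 0 [-], cum=2
Total visits = 2

Answer: 2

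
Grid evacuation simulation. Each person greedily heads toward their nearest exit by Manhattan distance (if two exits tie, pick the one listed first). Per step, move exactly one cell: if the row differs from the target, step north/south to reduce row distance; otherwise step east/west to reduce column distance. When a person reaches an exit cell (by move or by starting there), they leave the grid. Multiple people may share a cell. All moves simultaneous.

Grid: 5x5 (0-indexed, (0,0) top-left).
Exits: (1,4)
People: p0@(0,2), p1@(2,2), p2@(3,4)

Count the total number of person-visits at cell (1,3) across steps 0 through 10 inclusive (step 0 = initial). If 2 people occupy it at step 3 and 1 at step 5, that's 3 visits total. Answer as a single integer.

Step 0: p0@(0,2) p1@(2,2) p2@(3,4) -> at (1,3): 0 [-], cum=0
Step 1: p0@(1,2) p1@(1,2) p2@(2,4) -> at (1,3): 0 [-], cum=0
Step 2: p0@(1,3) p1@(1,3) p2@ESC -> at (1,3): 2 [p0,p1], cum=2
Step 3: p0@ESC p1@ESC p2@ESC -> at (1,3): 0 [-], cum=2
Total visits = 2

Answer: 2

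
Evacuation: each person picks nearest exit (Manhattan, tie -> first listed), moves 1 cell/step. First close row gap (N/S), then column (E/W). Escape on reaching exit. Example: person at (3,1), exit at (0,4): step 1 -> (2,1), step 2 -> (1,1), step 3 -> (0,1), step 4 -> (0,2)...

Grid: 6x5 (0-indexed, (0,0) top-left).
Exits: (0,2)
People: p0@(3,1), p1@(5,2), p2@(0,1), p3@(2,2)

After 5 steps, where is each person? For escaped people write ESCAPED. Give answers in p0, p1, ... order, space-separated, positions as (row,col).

Step 1: p0:(3,1)->(2,1) | p1:(5,2)->(4,2) | p2:(0,1)->(0,2)->EXIT | p3:(2,2)->(1,2)
Step 2: p0:(2,1)->(1,1) | p1:(4,2)->(3,2) | p2:escaped | p3:(1,2)->(0,2)->EXIT
Step 3: p0:(1,1)->(0,1) | p1:(3,2)->(2,2) | p2:escaped | p3:escaped
Step 4: p0:(0,1)->(0,2)->EXIT | p1:(2,2)->(1,2) | p2:escaped | p3:escaped
Step 5: p0:escaped | p1:(1,2)->(0,2)->EXIT | p2:escaped | p3:escaped

ESCAPED ESCAPED ESCAPED ESCAPED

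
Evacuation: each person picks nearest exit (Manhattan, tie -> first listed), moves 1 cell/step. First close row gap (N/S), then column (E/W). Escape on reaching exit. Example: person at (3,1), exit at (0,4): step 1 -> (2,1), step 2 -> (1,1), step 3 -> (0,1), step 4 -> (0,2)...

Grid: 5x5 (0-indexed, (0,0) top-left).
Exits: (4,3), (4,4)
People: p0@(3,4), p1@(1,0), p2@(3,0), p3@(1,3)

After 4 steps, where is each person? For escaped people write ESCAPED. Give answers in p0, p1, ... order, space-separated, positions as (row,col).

Step 1: p0:(3,4)->(4,4)->EXIT | p1:(1,0)->(2,0) | p2:(3,0)->(4,0) | p3:(1,3)->(2,3)
Step 2: p0:escaped | p1:(2,0)->(3,0) | p2:(4,0)->(4,1) | p3:(2,3)->(3,3)
Step 3: p0:escaped | p1:(3,0)->(4,0) | p2:(4,1)->(4,2) | p3:(3,3)->(4,3)->EXIT
Step 4: p0:escaped | p1:(4,0)->(4,1) | p2:(4,2)->(4,3)->EXIT | p3:escaped

ESCAPED (4,1) ESCAPED ESCAPED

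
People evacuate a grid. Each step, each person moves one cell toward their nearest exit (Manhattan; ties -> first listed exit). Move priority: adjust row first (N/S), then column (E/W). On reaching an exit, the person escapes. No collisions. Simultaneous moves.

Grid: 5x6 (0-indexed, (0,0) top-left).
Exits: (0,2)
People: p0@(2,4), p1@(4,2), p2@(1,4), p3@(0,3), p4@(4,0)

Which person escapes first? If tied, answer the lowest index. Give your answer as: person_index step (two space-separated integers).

Step 1: p0:(2,4)->(1,4) | p1:(4,2)->(3,2) | p2:(1,4)->(0,4) | p3:(0,3)->(0,2)->EXIT | p4:(4,0)->(3,0)
Step 2: p0:(1,4)->(0,4) | p1:(3,2)->(2,2) | p2:(0,4)->(0,3) | p3:escaped | p4:(3,0)->(2,0)
Step 3: p0:(0,4)->(0,3) | p1:(2,2)->(1,2) | p2:(0,3)->(0,2)->EXIT | p3:escaped | p4:(2,0)->(1,0)
Step 4: p0:(0,3)->(0,2)->EXIT | p1:(1,2)->(0,2)->EXIT | p2:escaped | p3:escaped | p4:(1,0)->(0,0)
Step 5: p0:escaped | p1:escaped | p2:escaped | p3:escaped | p4:(0,0)->(0,1)
Step 6: p0:escaped | p1:escaped | p2:escaped | p3:escaped | p4:(0,1)->(0,2)->EXIT
Exit steps: [4, 4, 3, 1, 6]
First to escape: p3 at step 1

Answer: 3 1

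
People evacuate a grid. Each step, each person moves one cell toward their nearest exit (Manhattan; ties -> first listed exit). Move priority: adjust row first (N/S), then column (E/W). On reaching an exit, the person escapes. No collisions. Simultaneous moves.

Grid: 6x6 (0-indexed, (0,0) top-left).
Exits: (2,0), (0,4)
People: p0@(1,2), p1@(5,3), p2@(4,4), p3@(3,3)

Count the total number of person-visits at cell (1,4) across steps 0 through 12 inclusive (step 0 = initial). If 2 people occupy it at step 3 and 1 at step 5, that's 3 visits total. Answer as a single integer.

Step 0: p0@(1,2) p1@(5,3) p2@(4,4) p3@(3,3) -> at (1,4): 0 [-], cum=0
Step 1: p0@(2,2) p1@(4,3) p2@(3,4) p3@(2,3) -> at (1,4): 0 [-], cum=0
Step 2: p0@(2,1) p1@(3,3) p2@(2,4) p3@(2,2) -> at (1,4): 0 [-], cum=0
Step 3: p0@ESC p1@(2,3) p2@(1,4) p3@(2,1) -> at (1,4): 1 [p2], cum=1
Step 4: p0@ESC p1@(2,2) p2@ESC p3@ESC -> at (1,4): 0 [-], cum=1
Step 5: p0@ESC p1@(2,1) p2@ESC p3@ESC -> at (1,4): 0 [-], cum=1
Step 6: p0@ESC p1@ESC p2@ESC p3@ESC -> at (1,4): 0 [-], cum=1
Total visits = 1

Answer: 1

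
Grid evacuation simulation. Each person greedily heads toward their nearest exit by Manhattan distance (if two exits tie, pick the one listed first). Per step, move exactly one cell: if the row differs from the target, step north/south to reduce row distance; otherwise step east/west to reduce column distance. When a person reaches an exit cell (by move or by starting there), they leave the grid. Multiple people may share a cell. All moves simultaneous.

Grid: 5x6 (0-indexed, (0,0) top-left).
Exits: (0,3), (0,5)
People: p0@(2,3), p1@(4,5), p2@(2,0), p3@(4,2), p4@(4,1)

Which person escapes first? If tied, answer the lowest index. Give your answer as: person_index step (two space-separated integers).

Step 1: p0:(2,3)->(1,3) | p1:(4,5)->(3,5) | p2:(2,0)->(1,0) | p3:(4,2)->(3,2) | p4:(4,1)->(3,1)
Step 2: p0:(1,3)->(0,3)->EXIT | p1:(3,5)->(2,5) | p2:(1,0)->(0,0) | p3:(3,2)->(2,2) | p4:(3,1)->(2,1)
Step 3: p0:escaped | p1:(2,5)->(1,5) | p2:(0,0)->(0,1) | p3:(2,2)->(1,2) | p4:(2,1)->(1,1)
Step 4: p0:escaped | p1:(1,5)->(0,5)->EXIT | p2:(0,1)->(0,2) | p3:(1,2)->(0,2) | p4:(1,1)->(0,1)
Step 5: p0:escaped | p1:escaped | p2:(0,2)->(0,3)->EXIT | p3:(0,2)->(0,3)->EXIT | p4:(0,1)->(0,2)
Step 6: p0:escaped | p1:escaped | p2:escaped | p3:escaped | p4:(0,2)->(0,3)->EXIT
Exit steps: [2, 4, 5, 5, 6]
First to escape: p0 at step 2

Answer: 0 2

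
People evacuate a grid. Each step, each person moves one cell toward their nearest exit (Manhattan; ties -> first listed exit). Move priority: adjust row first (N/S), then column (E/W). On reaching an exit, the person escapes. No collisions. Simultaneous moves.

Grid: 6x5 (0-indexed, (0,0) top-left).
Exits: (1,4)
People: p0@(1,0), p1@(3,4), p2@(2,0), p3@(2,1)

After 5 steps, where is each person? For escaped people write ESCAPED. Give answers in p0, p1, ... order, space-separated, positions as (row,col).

Step 1: p0:(1,0)->(1,1) | p1:(3,4)->(2,4) | p2:(2,0)->(1,0) | p3:(2,1)->(1,1)
Step 2: p0:(1,1)->(1,2) | p1:(2,4)->(1,4)->EXIT | p2:(1,0)->(1,1) | p3:(1,1)->(1,2)
Step 3: p0:(1,2)->(1,3) | p1:escaped | p2:(1,1)->(1,2) | p3:(1,2)->(1,3)
Step 4: p0:(1,3)->(1,4)->EXIT | p1:escaped | p2:(1,2)->(1,3) | p3:(1,3)->(1,4)->EXIT
Step 5: p0:escaped | p1:escaped | p2:(1,3)->(1,4)->EXIT | p3:escaped

ESCAPED ESCAPED ESCAPED ESCAPED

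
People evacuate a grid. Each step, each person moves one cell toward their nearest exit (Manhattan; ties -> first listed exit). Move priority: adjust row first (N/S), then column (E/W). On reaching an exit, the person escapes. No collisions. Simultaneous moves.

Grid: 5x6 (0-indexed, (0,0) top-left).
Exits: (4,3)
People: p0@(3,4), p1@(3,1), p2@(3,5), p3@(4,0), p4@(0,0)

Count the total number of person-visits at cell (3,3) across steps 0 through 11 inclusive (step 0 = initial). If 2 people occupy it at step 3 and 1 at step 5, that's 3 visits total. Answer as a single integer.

Step 0: p0@(3,4) p1@(3,1) p2@(3,5) p3@(4,0) p4@(0,0) -> at (3,3): 0 [-], cum=0
Step 1: p0@(4,4) p1@(4,1) p2@(4,5) p3@(4,1) p4@(1,0) -> at (3,3): 0 [-], cum=0
Step 2: p0@ESC p1@(4,2) p2@(4,4) p3@(4,2) p4@(2,0) -> at (3,3): 0 [-], cum=0
Step 3: p0@ESC p1@ESC p2@ESC p3@ESC p4@(3,0) -> at (3,3): 0 [-], cum=0
Step 4: p0@ESC p1@ESC p2@ESC p3@ESC p4@(4,0) -> at (3,3): 0 [-], cum=0
Step 5: p0@ESC p1@ESC p2@ESC p3@ESC p4@(4,1) -> at (3,3): 0 [-], cum=0
Step 6: p0@ESC p1@ESC p2@ESC p3@ESC p4@(4,2) -> at (3,3): 0 [-], cum=0
Step 7: p0@ESC p1@ESC p2@ESC p3@ESC p4@ESC -> at (3,3): 0 [-], cum=0
Total visits = 0

Answer: 0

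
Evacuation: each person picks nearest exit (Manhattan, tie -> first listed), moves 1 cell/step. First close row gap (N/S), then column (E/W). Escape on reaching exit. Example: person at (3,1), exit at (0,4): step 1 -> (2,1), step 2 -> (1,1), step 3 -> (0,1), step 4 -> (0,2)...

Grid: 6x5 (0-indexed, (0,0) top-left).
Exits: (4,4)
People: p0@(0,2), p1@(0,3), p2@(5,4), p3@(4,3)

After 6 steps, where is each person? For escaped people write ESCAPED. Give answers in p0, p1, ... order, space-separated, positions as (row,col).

Step 1: p0:(0,2)->(1,2) | p1:(0,3)->(1,3) | p2:(5,4)->(4,4)->EXIT | p3:(4,3)->(4,4)->EXIT
Step 2: p0:(1,2)->(2,2) | p1:(1,3)->(2,3) | p2:escaped | p3:escaped
Step 3: p0:(2,2)->(3,2) | p1:(2,3)->(3,3) | p2:escaped | p3:escaped
Step 4: p0:(3,2)->(4,2) | p1:(3,3)->(4,3) | p2:escaped | p3:escaped
Step 5: p0:(4,2)->(4,3) | p1:(4,3)->(4,4)->EXIT | p2:escaped | p3:escaped
Step 6: p0:(4,3)->(4,4)->EXIT | p1:escaped | p2:escaped | p3:escaped

ESCAPED ESCAPED ESCAPED ESCAPED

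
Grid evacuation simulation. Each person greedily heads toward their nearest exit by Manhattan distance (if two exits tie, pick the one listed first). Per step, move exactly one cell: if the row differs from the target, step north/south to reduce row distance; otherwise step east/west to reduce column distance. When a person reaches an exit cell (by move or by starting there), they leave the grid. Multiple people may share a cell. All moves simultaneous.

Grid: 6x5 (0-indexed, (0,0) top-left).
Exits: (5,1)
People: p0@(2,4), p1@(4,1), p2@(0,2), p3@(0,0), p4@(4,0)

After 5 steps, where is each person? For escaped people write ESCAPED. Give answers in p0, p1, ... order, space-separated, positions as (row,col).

Step 1: p0:(2,4)->(3,4) | p1:(4,1)->(5,1)->EXIT | p2:(0,2)->(1,2) | p3:(0,0)->(1,0) | p4:(4,0)->(5,0)
Step 2: p0:(3,4)->(4,4) | p1:escaped | p2:(1,2)->(2,2) | p3:(1,0)->(2,0) | p4:(5,0)->(5,1)->EXIT
Step 3: p0:(4,4)->(5,4) | p1:escaped | p2:(2,2)->(3,2) | p3:(2,0)->(3,0) | p4:escaped
Step 4: p0:(5,4)->(5,3) | p1:escaped | p2:(3,2)->(4,2) | p3:(3,0)->(4,0) | p4:escaped
Step 5: p0:(5,3)->(5,2) | p1:escaped | p2:(4,2)->(5,2) | p3:(4,0)->(5,0) | p4:escaped

(5,2) ESCAPED (5,2) (5,0) ESCAPED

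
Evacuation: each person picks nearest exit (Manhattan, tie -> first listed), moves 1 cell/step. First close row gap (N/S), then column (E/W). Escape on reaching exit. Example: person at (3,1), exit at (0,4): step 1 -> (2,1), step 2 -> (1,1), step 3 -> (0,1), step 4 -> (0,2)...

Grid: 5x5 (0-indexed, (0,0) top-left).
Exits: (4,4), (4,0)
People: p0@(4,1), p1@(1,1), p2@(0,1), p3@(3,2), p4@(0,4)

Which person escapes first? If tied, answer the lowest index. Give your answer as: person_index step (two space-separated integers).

Answer: 0 1

Derivation:
Step 1: p0:(4,1)->(4,0)->EXIT | p1:(1,1)->(2,1) | p2:(0,1)->(1,1) | p3:(3,2)->(4,2) | p4:(0,4)->(1,4)
Step 2: p0:escaped | p1:(2,1)->(3,1) | p2:(1,1)->(2,1) | p3:(4,2)->(4,3) | p4:(1,4)->(2,4)
Step 3: p0:escaped | p1:(3,1)->(4,1) | p2:(2,1)->(3,1) | p3:(4,3)->(4,4)->EXIT | p4:(2,4)->(3,4)
Step 4: p0:escaped | p1:(4,1)->(4,0)->EXIT | p2:(3,1)->(4,1) | p3:escaped | p4:(3,4)->(4,4)->EXIT
Step 5: p0:escaped | p1:escaped | p2:(4,1)->(4,0)->EXIT | p3:escaped | p4:escaped
Exit steps: [1, 4, 5, 3, 4]
First to escape: p0 at step 1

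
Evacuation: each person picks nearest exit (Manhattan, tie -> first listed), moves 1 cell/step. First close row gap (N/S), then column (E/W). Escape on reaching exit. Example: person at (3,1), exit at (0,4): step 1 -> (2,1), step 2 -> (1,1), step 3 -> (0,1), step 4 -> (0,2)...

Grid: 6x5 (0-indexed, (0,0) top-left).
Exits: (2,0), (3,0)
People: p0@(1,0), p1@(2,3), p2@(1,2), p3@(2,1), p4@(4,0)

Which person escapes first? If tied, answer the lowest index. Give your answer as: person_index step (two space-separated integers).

Answer: 0 1

Derivation:
Step 1: p0:(1,0)->(2,0)->EXIT | p1:(2,3)->(2,2) | p2:(1,2)->(2,2) | p3:(2,1)->(2,0)->EXIT | p4:(4,0)->(3,0)->EXIT
Step 2: p0:escaped | p1:(2,2)->(2,1) | p2:(2,2)->(2,1) | p3:escaped | p4:escaped
Step 3: p0:escaped | p1:(2,1)->(2,0)->EXIT | p2:(2,1)->(2,0)->EXIT | p3:escaped | p4:escaped
Exit steps: [1, 3, 3, 1, 1]
First to escape: p0 at step 1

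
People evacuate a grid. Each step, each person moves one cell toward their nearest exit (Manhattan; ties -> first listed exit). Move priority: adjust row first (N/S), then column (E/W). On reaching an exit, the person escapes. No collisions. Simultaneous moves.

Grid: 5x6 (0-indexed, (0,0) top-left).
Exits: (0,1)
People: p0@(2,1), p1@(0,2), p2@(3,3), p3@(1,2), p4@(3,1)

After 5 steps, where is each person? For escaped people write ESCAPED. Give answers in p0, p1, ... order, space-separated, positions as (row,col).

Step 1: p0:(2,1)->(1,1) | p1:(0,2)->(0,1)->EXIT | p2:(3,3)->(2,3) | p3:(1,2)->(0,2) | p4:(3,1)->(2,1)
Step 2: p0:(1,1)->(0,1)->EXIT | p1:escaped | p2:(2,3)->(1,3) | p3:(0,2)->(0,1)->EXIT | p4:(2,1)->(1,1)
Step 3: p0:escaped | p1:escaped | p2:(1,3)->(0,3) | p3:escaped | p4:(1,1)->(0,1)->EXIT
Step 4: p0:escaped | p1:escaped | p2:(0,3)->(0,2) | p3:escaped | p4:escaped
Step 5: p0:escaped | p1:escaped | p2:(0,2)->(0,1)->EXIT | p3:escaped | p4:escaped

ESCAPED ESCAPED ESCAPED ESCAPED ESCAPED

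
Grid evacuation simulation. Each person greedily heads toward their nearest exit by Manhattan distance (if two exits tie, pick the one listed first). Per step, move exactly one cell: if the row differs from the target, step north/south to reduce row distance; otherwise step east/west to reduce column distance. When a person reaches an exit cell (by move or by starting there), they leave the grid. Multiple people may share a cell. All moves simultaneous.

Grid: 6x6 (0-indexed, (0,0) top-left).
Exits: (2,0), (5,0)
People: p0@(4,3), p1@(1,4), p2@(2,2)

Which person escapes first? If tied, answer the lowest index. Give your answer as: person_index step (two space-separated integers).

Answer: 2 2

Derivation:
Step 1: p0:(4,3)->(5,3) | p1:(1,4)->(2,4) | p2:(2,2)->(2,1)
Step 2: p0:(5,3)->(5,2) | p1:(2,4)->(2,3) | p2:(2,1)->(2,0)->EXIT
Step 3: p0:(5,2)->(5,1) | p1:(2,3)->(2,2) | p2:escaped
Step 4: p0:(5,1)->(5,0)->EXIT | p1:(2,2)->(2,1) | p2:escaped
Step 5: p0:escaped | p1:(2,1)->(2,0)->EXIT | p2:escaped
Exit steps: [4, 5, 2]
First to escape: p2 at step 2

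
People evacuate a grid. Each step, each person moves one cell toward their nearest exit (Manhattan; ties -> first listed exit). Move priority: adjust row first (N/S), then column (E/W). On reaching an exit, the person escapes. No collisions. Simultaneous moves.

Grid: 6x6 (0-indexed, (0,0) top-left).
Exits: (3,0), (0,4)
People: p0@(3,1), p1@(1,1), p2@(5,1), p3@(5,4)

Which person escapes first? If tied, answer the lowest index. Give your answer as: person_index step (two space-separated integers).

Answer: 0 1

Derivation:
Step 1: p0:(3,1)->(3,0)->EXIT | p1:(1,1)->(2,1) | p2:(5,1)->(4,1) | p3:(5,4)->(4,4)
Step 2: p0:escaped | p1:(2,1)->(3,1) | p2:(4,1)->(3,1) | p3:(4,4)->(3,4)
Step 3: p0:escaped | p1:(3,1)->(3,0)->EXIT | p2:(3,1)->(3,0)->EXIT | p3:(3,4)->(2,4)
Step 4: p0:escaped | p1:escaped | p2:escaped | p3:(2,4)->(1,4)
Step 5: p0:escaped | p1:escaped | p2:escaped | p3:(1,4)->(0,4)->EXIT
Exit steps: [1, 3, 3, 5]
First to escape: p0 at step 1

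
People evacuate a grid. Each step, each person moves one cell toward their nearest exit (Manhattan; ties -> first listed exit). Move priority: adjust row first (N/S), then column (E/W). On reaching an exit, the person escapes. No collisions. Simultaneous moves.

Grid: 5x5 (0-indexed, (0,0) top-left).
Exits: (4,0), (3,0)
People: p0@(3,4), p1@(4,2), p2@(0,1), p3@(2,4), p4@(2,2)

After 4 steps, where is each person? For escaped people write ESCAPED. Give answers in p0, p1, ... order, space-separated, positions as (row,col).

Step 1: p0:(3,4)->(3,3) | p1:(4,2)->(4,1) | p2:(0,1)->(1,1) | p3:(2,4)->(3,4) | p4:(2,2)->(3,2)
Step 2: p0:(3,3)->(3,2) | p1:(4,1)->(4,0)->EXIT | p2:(1,1)->(2,1) | p3:(3,4)->(3,3) | p4:(3,2)->(3,1)
Step 3: p0:(3,2)->(3,1) | p1:escaped | p2:(2,1)->(3,1) | p3:(3,3)->(3,2) | p4:(3,1)->(3,0)->EXIT
Step 4: p0:(3,1)->(3,0)->EXIT | p1:escaped | p2:(3,1)->(3,0)->EXIT | p3:(3,2)->(3,1) | p4:escaped

ESCAPED ESCAPED ESCAPED (3,1) ESCAPED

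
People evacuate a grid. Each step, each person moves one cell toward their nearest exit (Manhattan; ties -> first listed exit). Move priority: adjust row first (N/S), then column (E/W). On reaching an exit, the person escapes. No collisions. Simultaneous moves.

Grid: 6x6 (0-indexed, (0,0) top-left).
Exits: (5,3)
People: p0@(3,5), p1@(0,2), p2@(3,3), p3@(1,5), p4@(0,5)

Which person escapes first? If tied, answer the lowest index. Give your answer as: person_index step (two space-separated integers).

Answer: 2 2

Derivation:
Step 1: p0:(3,5)->(4,5) | p1:(0,2)->(1,2) | p2:(3,3)->(4,3) | p3:(1,5)->(2,5) | p4:(0,5)->(1,5)
Step 2: p0:(4,5)->(5,5) | p1:(1,2)->(2,2) | p2:(4,3)->(5,3)->EXIT | p3:(2,5)->(3,5) | p4:(1,5)->(2,5)
Step 3: p0:(5,5)->(5,4) | p1:(2,2)->(3,2) | p2:escaped | p3:(3,5)->(4,5) | p4:(2,5)->(3,5)
Step 4: p0:(5,4)->(5,3)->EXIT | p1:(3,2)->(4,2) | p2:escaped | p3:(4,5)->(5,5) | p4:(3,5)->(4,5)
Step 5: p0:escaped | p1:(4,2)->(5,2) | p2:escaped | p3:(5,5)->(5,4) | p4:(4,5)->(5,5)
Step 6: p0:escaped | p1:(5,2)->(5,3)->EXIT | p2:escaped | p3:(5,4)->(5,3)->EXIT | p4:(5,5)->(5,4)
Step 7: p0:escaped | p1:escaped | p2:escaped | p3:escaped | p4:(5,4)->(5,3)->EXIT
Exit steps: [4, 6, 2, 6, 7]
First to escape: p2 at step 2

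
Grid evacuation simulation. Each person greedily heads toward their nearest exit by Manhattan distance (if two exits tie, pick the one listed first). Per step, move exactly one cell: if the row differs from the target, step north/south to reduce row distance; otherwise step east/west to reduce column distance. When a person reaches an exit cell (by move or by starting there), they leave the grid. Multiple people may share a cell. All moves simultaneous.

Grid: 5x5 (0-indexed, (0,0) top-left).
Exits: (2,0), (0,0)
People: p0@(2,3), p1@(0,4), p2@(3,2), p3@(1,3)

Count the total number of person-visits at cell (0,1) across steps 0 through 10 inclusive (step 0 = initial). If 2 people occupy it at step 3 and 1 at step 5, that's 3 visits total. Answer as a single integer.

Step 0: p0@(2,3) p1@(0,4) p2@(3,2) p3@(1,3) -> at (0,1): 0 [-], cum=0
Step 1: p0@(2,2) p1@(0,3) p2@(2,2) p3@(2,3) -> at (0,1): 0 [-], cum=0
Step 2: p0@(2,1) p1@(0,2) p2@(2,1) p3@(2,2) -> at (0,1): 0 [-], cum=0
Step 3: p0@ESC p1@(0,1) p2@ESC p3@(2,1) -> at (0,1): 1 [p1], cum=1
Step 4: p0@ESC p1@ESC p2@ESC p3@ESC -> at (0,1): 0 [-], cum=1
Total visits = 1

Answer: 1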